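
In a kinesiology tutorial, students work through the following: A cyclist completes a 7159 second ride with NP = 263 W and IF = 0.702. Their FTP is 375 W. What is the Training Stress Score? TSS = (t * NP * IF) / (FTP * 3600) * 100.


t * NP * IF = 7159 * 263 * 0.702 = 1321737.534
FTP * 3600 = 1350000
TSS = (1321737.534 / 1350000) * 100 = 97.91

97.91 TSS


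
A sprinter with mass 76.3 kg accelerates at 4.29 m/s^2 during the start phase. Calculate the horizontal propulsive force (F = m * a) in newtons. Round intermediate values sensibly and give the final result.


F = m * a
= 76.3 * 4.29
= 327.33 N

327.33 N


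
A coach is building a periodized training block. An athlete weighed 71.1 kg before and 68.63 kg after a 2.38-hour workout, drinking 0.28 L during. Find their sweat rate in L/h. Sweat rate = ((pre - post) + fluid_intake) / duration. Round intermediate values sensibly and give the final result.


Body mass change = 2.47 kg
Total sweat loss = 2.47 + 0.28 = 2.75 L
Rate = 2.75 / 2.38 = 1.155 L/h

1.155 L/h


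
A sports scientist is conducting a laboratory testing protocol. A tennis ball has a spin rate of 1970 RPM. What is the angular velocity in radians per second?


Convert RPM to rad/s: multiply by 2*pi and divide by 60
omega = 1970 * 2 * pi / 60
= 206.298 rad/s

206.298 rad/s


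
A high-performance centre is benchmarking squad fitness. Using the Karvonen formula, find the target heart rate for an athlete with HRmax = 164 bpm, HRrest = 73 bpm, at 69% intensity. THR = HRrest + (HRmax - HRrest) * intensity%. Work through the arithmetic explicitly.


HRR = 164 - 73 = 91
THR = 73 + 91 * 0.69
= 73 + 62.79
= 135.79 bpm

135.79 bpm


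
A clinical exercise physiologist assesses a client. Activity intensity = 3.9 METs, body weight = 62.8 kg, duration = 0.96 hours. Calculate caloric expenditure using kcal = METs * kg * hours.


kcal = 3.9 * 62.8 * 0.96
= 244.92 * 0.96
= 235.12 kcal

235.12 kcal


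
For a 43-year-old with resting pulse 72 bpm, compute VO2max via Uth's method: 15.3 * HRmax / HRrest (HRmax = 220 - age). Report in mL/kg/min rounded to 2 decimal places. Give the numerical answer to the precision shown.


Step 1: HRmax = 220 - 43 = 177 bpm
Step 2: Ratio = 177 / 72 = 2.4583
Step 3: VO2max = 15.3 * 2.4583 = 37.61 mL/kg/min

37.61 mL/kg/min


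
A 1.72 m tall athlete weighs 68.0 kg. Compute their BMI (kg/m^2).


height^2 = 2.9584 m^2
BMI = 68.0 / 2.9584 = 22.99 kg/m^2

22.99 kg/m^2


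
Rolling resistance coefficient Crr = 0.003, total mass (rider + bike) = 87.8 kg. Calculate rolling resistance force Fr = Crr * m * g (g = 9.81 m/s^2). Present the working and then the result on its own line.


Fr = Crr * m * g
= 0.003 * 87.8 * 9.81
= 2.584 N

2.584 N


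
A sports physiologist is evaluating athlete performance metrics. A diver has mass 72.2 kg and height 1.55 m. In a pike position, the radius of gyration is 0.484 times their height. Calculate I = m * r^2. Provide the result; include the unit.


r = 0.484 * 1.55 = 0.7502 m
I = m * r^2 = 72.2 * 0.5628 = 40.634 kg*m^2

40.634 kg*m^2


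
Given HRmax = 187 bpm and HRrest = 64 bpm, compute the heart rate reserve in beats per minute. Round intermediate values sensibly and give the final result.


Heart rate reserve = maximum HR minus resting HR
HRR = 187 - 64 = 123 bpm

123 bpm


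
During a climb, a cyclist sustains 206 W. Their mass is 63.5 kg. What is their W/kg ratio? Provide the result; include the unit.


Power-to-weight = 206 W / 63.5 kg
= 3.244 W/kg

3.244 W/kg


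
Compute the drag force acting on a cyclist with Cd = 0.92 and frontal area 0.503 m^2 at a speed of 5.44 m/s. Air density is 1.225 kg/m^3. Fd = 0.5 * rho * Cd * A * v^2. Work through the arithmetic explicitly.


Step 1: v^2 = 29.5936
Step 2: Fd = 0.5 * 1.225 * 0.92 * 0.503 * 29.5936
= 8.388 N

8.388 N


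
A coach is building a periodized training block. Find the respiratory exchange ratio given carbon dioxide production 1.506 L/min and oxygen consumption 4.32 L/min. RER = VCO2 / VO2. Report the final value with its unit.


VCO2 = 1.506 L/min
VO2 = 4.32 L/min
RER = 1.506 / 4.32 = 0.3486

0.3486


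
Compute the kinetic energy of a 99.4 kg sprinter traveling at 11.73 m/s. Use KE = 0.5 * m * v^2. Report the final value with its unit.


Velocity squared = 137.5929
KE = 0.5 * 99.4 * 137.5929 = 6838.37 J

6838.37 J


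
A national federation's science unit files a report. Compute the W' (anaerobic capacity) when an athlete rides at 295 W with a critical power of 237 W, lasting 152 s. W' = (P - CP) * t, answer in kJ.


Above-CP power = 58 W
Duration = 152 s
W' = 58 * 152 = 8816 J
Convert: 8816 / 1000 = 8.816 kJ

8.816 kJ


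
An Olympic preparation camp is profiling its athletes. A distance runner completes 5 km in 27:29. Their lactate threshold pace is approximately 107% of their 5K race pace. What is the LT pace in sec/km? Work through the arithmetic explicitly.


Convert to seconds: 27 min 29 s = 1649 s
Pace per km = 1649 / 5 = 329.8 s/km
LT pace = 329.8 * 1.07 = 352.89 s/km

352.89 s/km


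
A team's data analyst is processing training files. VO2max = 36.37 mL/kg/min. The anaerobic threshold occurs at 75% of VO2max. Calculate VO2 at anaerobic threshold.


AT fraction = 75 / 100 = 0.75
AT VO2 = 36.37 * 0.75
= 27.28 mL/kg/min

27.28 mL/kg/min


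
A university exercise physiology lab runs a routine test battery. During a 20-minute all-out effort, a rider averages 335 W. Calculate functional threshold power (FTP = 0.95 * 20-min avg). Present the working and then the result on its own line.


FTP = 0.95 * 335
= 318.25 W

318.25 W


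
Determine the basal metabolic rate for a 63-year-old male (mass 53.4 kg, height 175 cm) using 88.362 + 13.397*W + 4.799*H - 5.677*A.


BMR = 88.362 + 13.397*53.4 + 4.799*175 - 5.677*63
= 1285.94 kcal/day

1285.94 kcal/day


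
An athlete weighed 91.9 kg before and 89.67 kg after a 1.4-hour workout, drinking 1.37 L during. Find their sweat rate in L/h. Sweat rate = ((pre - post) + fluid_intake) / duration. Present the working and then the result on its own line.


Body mass change = 2.23 kg
Total sweat loss = 2.23 + 1.37 = 3.6 L
Rate = 3.6 / 1.4 = 2.571 L/h

2.571 L/h


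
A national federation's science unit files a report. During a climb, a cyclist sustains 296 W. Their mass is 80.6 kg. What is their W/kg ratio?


Power-to-weight = 296 W / 80.6 kg
= 3.672 W/kg

3.672 W/kg


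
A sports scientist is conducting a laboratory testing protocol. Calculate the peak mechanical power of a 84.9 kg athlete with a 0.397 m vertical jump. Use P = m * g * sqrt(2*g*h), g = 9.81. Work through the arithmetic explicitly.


First, sqrt(2gh) = sqrt(2 * 9.81 * 0.397)
= sqrt(7.78914) = 2.790903 m/s
Power = 84.9 * 9.81 * 2.790903 = 2324.46 W

2324.46 W


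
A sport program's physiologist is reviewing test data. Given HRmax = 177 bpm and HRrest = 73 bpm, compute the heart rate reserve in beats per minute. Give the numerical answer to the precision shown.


Heart rate reserve = maximum HR minus resting HR
HRR = 177 - 73 = 104 bpm

104 bpm


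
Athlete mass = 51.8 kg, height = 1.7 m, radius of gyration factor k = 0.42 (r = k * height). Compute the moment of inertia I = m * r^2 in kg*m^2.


r = k * height = 0.42 * 1.7 = 0.714 m
r^2 = 0.714^2 = 0.509796
I = 51.8 * 0.509796 = 26.407 kg*m^2

26.407 kg*m^2


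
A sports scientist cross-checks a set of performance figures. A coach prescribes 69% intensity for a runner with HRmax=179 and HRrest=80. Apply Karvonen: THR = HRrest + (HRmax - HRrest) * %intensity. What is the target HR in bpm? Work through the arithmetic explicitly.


Heart rate reserve = 179 - 80 = 99
Intensity fraction = 69 / 100 = 0.69
THR = 80 + 99 * 0.69 = 148.31 bpm

148.31 bpm


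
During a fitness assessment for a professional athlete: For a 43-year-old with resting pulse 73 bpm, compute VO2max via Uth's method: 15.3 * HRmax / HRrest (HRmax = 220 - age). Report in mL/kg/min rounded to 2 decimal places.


Step 1: HRmax = 220 - 43 = 177 bpm
Step 2: Ratio = 177 / 73 = 2.4247
Step 3: VO2max = 15.3 * 2.4247 = 37.1 mL/kg/min

37.1 mL/kg/min


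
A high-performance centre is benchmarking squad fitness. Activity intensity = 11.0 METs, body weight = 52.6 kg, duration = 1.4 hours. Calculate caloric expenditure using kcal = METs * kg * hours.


kcal = 11.0 * 52.6 * 1.4
= 578.6 * 1.4
= 810.04 kcal

810.04 kcal


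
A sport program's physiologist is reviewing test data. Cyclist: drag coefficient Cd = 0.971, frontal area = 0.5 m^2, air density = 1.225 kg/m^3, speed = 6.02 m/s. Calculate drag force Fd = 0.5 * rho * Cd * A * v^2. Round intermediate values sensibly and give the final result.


v^2 = 6.02^2 = 36.2404
Fd = 0.5 * 1.225 * 0.971 * 0.5 * 36.2404
= 10.777 N

10.777 N


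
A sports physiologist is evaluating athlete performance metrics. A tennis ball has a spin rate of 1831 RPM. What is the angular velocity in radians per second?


Convert RPM to rad/s: multiply by 2*pi and divide by 60
omega = 1831 * 2 * pi / 60
= 191.742 rad/s

191.742 rad/s


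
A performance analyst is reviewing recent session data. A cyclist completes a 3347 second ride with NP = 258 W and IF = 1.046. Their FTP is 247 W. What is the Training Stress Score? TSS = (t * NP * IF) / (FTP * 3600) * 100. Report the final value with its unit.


t * NP * IF = 3347 * 258 * 1.046 = 903248.196
FTP * 3600 = 889200
TSS = (903248.196 / 889200) * 100 = 101.58

101.58 TSS


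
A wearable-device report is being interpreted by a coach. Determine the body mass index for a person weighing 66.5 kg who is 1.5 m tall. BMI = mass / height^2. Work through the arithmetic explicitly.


BMI = mass / height^2
= 66.5 / 1.5^2
= 66.5 / 2.25
= 29.56 kg/m^2

29.56 kg/m^2


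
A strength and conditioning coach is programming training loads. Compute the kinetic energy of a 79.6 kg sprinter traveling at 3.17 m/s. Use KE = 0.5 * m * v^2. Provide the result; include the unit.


Velocity squared = 10.0489
KE = 0.5 * 79.6 * 10.0489 = 399.95 J

399.95 J


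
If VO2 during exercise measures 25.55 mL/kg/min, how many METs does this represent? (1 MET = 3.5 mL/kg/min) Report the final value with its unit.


METs = VO2 / 3.5 = 25.55 / 3.5 = 7.3

7.3 METs


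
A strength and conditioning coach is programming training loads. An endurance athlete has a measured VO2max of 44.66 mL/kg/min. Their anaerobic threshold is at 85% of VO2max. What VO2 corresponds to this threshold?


Anaerobic threshold VO2 = VO2max * 85%
= 44.66 * 0.85
= 37.96 mL/kg/min

37.96 mL/kg/min


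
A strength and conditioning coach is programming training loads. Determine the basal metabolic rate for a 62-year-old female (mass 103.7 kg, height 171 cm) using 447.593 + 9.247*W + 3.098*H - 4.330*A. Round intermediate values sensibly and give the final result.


BMR = 447.593 + 9.247*103.7 + 3.098*171 - 4.330*62
= 1667.8 kcal/day

1667.8 kcal/day


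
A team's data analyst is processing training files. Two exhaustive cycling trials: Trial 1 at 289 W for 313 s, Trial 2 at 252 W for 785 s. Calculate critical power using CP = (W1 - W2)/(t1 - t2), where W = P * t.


W1 = 289 * 313 = 90457 J
W2 = 252 * 785 = 197820 J
CP = (90457 - 197820) / (313 - 785)
= -107363 / -472
= 227.46 W

227.46 W


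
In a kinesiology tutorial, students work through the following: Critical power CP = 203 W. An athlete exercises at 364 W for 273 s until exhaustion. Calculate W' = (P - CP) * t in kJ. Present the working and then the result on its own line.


P - CP = 364 - 203 = 161 W
W' = 161 * 273 = 43953 J
= 43953 / 1000 = 43.953 kJ

43.953 kJ


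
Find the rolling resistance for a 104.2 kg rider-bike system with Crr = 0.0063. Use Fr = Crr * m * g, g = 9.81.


m * g = 104.2 * 9.81 = 1022.202 N
Fr = 0.0063 * 1022.202 = 6.44 N

6.44 N


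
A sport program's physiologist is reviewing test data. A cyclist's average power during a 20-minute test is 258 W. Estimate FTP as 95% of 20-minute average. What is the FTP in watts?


FTP = 20-min power * 0.95
= 258 * 0.95
= 245.1 W

245.1 W


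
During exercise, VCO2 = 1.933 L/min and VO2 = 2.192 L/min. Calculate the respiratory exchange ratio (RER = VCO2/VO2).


RER = VCO2 / VO2
= 1.933 / 2.192
= 0.8818

0.8818


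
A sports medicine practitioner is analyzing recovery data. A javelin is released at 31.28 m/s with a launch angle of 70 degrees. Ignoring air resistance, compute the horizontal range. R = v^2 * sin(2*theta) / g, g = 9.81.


Launch speed squared = 978.4384
sin(2 * 70 deg) = 0.642788
Range = 978.4384 * 0.642788 / 9.81
= 64.111 m

64.111 m


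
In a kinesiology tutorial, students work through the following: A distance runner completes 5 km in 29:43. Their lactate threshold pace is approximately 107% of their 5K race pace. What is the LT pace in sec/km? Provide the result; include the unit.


Convert to seconds: 29 min 43 s = 1783 s
Pace per km = 1783 / 5 = 356.6 s/km
LT pace = 356.6 * 1.07 = 381.56 s/km

381.56 s/km


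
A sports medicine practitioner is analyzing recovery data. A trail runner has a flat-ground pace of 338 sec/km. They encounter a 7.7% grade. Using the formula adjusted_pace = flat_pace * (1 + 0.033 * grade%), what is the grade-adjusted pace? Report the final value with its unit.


Grade factor = 1 + 0.033 * 7.7 = 1.2541
Adjusted = 338 * 1.2541 = 423.89 sec/km

423.89 s/km


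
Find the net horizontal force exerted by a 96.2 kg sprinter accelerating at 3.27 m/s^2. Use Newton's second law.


Newton's second law: F = m * a
F = 96.2 * 3.27 = 314.57 N

314.57 N


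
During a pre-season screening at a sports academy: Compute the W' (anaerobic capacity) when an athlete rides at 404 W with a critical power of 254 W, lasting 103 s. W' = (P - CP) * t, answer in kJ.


Above-CP power = 150 W
Duration = 103 s
W' = 150 * 103 = 15450 J
Convert: 15450 / 1000 = 15.45 kJ

15.45 kJ


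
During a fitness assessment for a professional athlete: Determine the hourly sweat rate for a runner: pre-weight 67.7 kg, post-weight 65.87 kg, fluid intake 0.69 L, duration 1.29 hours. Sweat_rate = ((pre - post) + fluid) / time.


Mass lost = 67.7 - 65.87 = 1.83 kg
Add fluid consumed: 1.83 + 0.69 = 2.52 L total sweat
Sweat rate = 2.52 / 1.29 = 1.953 L/h

1.953 L/h


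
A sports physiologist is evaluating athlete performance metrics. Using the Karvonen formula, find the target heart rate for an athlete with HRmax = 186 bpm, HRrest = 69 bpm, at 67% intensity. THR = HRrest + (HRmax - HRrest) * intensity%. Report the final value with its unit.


HRR = 186 - 69 = 117
THR = 69 + 117 * 0.67
= 69 + 78.39
= 147.39 bpm

147.39 bpm


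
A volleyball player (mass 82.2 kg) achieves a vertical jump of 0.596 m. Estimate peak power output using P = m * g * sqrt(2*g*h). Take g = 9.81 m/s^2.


2 * g * h = 2 * 9.81 * 0.596 = 11.69352
sqrt(11.69352) = 3.419579 m/s
P = 82.2 * 9.81 * 3.419579 = 2757.49 W

2757.49 W


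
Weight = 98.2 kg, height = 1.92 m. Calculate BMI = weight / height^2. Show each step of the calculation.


height^2 = 1.92^2 = 3.6864
BMI = 98.2 / 3.6864 = 26.64 kg/m^2

26.64 kg/m^2


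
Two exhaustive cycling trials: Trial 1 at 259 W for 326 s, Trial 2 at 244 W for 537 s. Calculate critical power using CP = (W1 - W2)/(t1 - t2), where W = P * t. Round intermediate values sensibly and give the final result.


W1 = 259 * 326 = 84434 J
W2 = 244 * 537 = 131028 J
CP = (84434 - 131028) / (326 - 537)
= -46594 / -211
= 220.82 W

220.82 W


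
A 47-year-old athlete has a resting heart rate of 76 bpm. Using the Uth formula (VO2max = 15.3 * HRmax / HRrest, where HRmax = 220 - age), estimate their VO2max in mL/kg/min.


HRmax = 220 - 47 = 173 bpm
Ratio = HRmax / HRrest = 173 / 76 = 2.2763
VO2max = 15.3 * 2.2763 = 34.83 mL/kg/min

34.83 mL/kg/min


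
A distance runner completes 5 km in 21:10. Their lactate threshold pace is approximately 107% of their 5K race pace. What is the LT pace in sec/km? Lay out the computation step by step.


Convert to seconds: 21 min 10 s = 1270 s
Pace per km = 1270 / 5 = 254.0 s/km
LT pace = 254.0 * 1.07 = 271.78 s/km

271.78 s/km


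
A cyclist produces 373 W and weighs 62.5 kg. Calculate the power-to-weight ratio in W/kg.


P/W = power / mass
= 373 / 62.5
= 5.968 W/kg

5.968 W/kg


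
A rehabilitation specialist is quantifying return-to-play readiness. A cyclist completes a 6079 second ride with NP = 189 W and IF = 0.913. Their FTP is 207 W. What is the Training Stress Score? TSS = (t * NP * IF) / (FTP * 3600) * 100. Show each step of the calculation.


t * NP * IF = 6079 * 189 * 0.913 = 1048974.003
FTP * 3600 = 745200
TSS = (1048974.003 / 745200) * 100 = 140.76

140.76 TSS


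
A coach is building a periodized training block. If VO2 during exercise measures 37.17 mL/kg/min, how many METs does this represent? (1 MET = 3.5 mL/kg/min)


METs = VO2 / 3.5 = 37.17 / 3.5 = 10.62

10.62 METs


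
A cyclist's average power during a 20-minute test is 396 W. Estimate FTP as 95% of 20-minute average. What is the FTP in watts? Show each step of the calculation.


FTP = 20-min power * 0.95
= 396 * 0.95
= 376.2 W

376.2 W


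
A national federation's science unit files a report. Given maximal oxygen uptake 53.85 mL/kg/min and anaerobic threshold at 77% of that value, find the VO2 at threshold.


Percentage as decimal = 0.77
VO2 at AT = 53.85 * 0.77 = 41.46 mL/kg/min

41.46 mL/kg/min


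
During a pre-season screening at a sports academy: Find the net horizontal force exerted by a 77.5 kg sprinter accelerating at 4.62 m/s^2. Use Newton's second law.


Newton's second law: F = m * a
F = 77.5 * 4.62 = 358.05 N

358.05 N


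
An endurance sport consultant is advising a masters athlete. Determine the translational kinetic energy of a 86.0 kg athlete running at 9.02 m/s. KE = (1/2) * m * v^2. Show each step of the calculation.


KE = 0.5 * m * v^2
= 0.5 * 86.0 * 9.02^2
= 0.5 * 86.0 * 81.3604
= 3498.5 J

3498.5 J


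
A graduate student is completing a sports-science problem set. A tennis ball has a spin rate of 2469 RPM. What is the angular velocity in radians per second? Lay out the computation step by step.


Convert RPM to rad/s: multiply by 2*pi and divide by 60
omega = 2469 * 2 * pi / 60
= 258.553 rad/s

258.553 rad/s


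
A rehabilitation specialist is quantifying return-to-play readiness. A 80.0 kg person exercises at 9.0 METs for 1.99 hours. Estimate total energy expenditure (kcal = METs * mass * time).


Energy = METs * mass(kg) * time(h)
= 9.0 * 80.0 * 1.99
= 1432.8 kcal

1432.8 kcal


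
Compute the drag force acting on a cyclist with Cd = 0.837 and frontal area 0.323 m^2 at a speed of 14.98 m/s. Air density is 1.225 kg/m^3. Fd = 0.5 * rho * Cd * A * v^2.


Step 1: v^2 = 224.4004
Step 2: Fd = 0.5 * 1.225 * 0.837 * 0.323 * 224.4004
= 37.158 N

37.158 N


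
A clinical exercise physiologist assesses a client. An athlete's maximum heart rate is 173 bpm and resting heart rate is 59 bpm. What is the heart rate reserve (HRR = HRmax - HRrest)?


HRR = HRmax - HRrest
= 173 - 59
= 114 bpm

114 bpm


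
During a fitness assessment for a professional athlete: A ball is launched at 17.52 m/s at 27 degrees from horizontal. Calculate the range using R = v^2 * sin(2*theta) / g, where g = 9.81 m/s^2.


sin(2 * 27) = sin(54) = 0.809017
v^2 = 17.52^2 = 306.9504
R = 306.9504 * 0.809017 / 9.81
= 25.314 m

25.314 m


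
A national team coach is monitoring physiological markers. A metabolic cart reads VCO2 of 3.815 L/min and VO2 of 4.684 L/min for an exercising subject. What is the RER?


RER = VCO2 / VO2 = 3.815 / 4.684 = 0.8145

0.8145


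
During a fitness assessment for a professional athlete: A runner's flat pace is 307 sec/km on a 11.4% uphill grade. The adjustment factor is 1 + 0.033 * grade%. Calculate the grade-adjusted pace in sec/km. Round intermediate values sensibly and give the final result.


Factor = 1 + 0.033 * 11.4 = 1.3762
Adjusted pace = 307 * 1.3762
= 422.49 sec/km

422.49 s/km


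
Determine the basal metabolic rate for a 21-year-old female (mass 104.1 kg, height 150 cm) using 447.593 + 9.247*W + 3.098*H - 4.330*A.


BMR = 447.593 + 9.247*104.1 + 3.098*150 - 4.330*21
= 1783.98 kcal/day

1783.98 kcal/day


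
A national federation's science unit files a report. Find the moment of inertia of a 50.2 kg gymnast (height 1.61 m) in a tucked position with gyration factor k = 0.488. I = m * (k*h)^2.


Radius of gyration = 0.488 * 1.61 = 0.78568 m
I = 50.2 * 0.78568^2
= 50.2 * 0.617293
= 30.988 kg*m^2

30.988 kg*m^2


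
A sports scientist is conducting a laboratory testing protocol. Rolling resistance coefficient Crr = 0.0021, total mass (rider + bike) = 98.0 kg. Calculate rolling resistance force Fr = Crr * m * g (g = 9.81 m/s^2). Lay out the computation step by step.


Fr = Crr * m * g
= 0.0021 * 98.0 * 9.81
= 2.019 N

2.019 N


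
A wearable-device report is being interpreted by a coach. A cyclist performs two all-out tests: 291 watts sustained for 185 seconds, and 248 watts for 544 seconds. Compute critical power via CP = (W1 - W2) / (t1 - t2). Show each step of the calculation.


W1 = P1 * t1 = 291 * 185 = 53835 J
W2 = P2 * t2 = 248 * 544 = 134912 J
CP = (53835 - 134912) / (185 - 544)
= 225.84 W

225.84 W


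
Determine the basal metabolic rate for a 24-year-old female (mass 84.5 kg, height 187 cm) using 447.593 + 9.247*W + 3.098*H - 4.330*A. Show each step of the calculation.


BMR = 447.593 + 9.247*84.5 + 3.098*187 - 4.330*24
= 1704.37 kcal/day

1704.37 kcal/day


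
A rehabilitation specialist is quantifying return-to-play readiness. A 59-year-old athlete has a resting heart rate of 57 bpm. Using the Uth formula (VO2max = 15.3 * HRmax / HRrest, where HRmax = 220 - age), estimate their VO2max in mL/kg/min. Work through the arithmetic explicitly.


HRmax = 220 - 59 = 161 bpm
Ratio = HRmax / HRrest = 161 / 57 = 2.8246
VO2max = 15.3 * 2.8246 = 43.22 mL/kg/min

43.22 mL/kg/min


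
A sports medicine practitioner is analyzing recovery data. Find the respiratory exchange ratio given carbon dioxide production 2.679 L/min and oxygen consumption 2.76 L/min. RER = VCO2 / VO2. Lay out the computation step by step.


VCO2 = 2.679 L/min
VO2 = 2.76 L/min
RER = 2.679 / 2.76 = 0.9707

0.9707


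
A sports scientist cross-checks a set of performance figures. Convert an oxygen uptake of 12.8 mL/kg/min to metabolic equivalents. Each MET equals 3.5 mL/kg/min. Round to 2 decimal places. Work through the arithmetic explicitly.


One MET = 3.5 mL/kg/min
Number of METs = 12.8 / 3.5
= 3.66 METs

3.66 METs


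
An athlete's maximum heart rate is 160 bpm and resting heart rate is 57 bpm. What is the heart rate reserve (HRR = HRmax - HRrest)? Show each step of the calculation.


HRR = HRmax - HRrest
= 160 - 57
= 103 bpm

103 bpm


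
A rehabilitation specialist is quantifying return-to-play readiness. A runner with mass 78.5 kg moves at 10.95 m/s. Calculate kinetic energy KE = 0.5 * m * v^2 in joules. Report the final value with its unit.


v^2 = 10.95^2 = 119.9025
KE = 0.5 * 78.5 * 119.9025
= 4706.17 J

4706.17 J


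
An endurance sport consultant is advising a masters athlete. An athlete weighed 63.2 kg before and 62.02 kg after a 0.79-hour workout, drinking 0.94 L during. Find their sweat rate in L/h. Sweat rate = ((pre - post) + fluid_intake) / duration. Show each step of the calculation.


Body mass change = 1.18 kg
Total sweat loss = 1.18 + 0.94 = 2.12 L
Rate = 2.12 / 0.79 = 2.684 L/h

2.684 L/h


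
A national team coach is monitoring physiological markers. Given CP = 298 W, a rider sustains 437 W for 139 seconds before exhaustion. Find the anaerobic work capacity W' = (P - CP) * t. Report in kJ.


Excess power = 437 - 298 = 139 W
Work above CP = 139 * 139 = 19321 J
W' = 19.321 kJ

19.321 kJ


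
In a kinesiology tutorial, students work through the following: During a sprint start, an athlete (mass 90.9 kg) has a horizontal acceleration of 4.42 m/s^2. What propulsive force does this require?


Propulsive force = mass * acceleration
= 90.9 kg * 4.42 m/s^2
= 401.78 N

401.78 N


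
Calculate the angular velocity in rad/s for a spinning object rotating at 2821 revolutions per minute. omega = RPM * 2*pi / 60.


omega = RPM * 2*pi / 60
= 2821 * 6.28318531 / 60
= 295.414 rad/s

295.414 rad/s


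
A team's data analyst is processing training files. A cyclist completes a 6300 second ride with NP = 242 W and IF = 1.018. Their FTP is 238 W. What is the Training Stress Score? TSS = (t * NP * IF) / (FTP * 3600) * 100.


t * NP * IF = 6300 * 242 * 1.018 = 1552042.8
FTP * 3600 = 856800
TSS = (1552042.8 / 856800) * 100 = 181.14

181.14 TSS


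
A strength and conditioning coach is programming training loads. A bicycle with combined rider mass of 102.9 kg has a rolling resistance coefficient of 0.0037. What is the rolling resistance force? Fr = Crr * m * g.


Fr = 0.0037 * 102.9 * 9.81
= 0.38073 * 9.81
= 3.735 N

3.735 N


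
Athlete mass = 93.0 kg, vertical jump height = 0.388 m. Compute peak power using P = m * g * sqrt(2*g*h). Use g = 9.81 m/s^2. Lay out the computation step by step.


sqrt(2 * 9.81 * 0.388) = sqrt(7.61256) = 2.759087 m/s
P = 93.0 * 9.81 * 2.759087
= 2517.2 W

2517.2 W


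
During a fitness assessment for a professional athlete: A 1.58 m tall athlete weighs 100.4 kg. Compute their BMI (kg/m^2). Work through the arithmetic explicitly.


height^2 = 2.4964 m^2
BMI = 100.4 / 2.4964 = 40.22 kg/m^2

40.22 kg/m^2


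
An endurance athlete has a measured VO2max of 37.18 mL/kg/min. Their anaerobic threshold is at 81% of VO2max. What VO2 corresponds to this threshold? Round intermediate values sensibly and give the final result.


Anaerobic threshold VO2 = VO2max * 81%
= 37.18 * 0.81
= 30.12 mL/kg/min

30.12 mL/kg/min


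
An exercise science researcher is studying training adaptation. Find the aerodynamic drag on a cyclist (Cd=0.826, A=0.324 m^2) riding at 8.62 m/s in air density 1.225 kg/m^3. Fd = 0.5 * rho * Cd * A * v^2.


Fd = 0.5 * 1.225 * 0.826 * 0.324 * 8.62^2
= 0.5 * 1.225 * 0.826 * 0.324 * 74.3044
= 12.18 N

12.18 N


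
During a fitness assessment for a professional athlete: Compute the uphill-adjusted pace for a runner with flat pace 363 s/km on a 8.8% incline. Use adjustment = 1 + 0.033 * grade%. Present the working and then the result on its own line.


Adjustment factor = 1 + 0.033 * 8.8 = 1.2904
Grade-adjusted pace = 363 * 1.2904 = 468.42 s/km

468.42 s/km


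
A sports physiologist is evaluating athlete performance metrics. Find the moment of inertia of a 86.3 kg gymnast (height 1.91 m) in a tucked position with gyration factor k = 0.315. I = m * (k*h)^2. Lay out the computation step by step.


Radius of gyration = 0.315 * 1.91 = 0.60165 m
I = 86.3 * 0.60165^2
= 86.3 * 0.361983
= 31.239 kg*m^2

31.239 kg*m^2


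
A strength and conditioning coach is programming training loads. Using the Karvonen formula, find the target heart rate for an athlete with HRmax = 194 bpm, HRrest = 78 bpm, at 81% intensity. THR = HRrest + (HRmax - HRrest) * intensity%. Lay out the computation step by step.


HRR = 194 - 78 = 116
THR = 78 + 116 * 0.81
= 78 + 93.96
= 171.96 bpm

171.96 bpm


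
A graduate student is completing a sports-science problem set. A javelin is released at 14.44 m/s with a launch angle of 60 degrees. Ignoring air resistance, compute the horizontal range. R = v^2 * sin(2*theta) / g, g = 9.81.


Launch speed squared = 208.5136
sin(2 * 60 deg) = 0.866025
Range = 208.5136 * 0.866025 / 9.81
= 18.408 m

18.408 m


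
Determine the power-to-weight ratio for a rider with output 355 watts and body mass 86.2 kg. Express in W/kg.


P/W = 355 / 86.2 = 4.118 W/kg

4.118 W/kg


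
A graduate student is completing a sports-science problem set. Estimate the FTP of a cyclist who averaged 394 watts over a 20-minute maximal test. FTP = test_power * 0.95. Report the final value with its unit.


FTP = 394 * 0.95 = 374.3 W

374.3 W


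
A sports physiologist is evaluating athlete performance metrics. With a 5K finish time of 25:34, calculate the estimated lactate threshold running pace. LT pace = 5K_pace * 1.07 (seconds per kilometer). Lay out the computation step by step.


Race duration = 1534 s for 5 km
Average pace = 1534 / 5 = 306.8 s/km
LT pace = 306.8 * 1.07
= 328.28 s/km

328.28 s/km


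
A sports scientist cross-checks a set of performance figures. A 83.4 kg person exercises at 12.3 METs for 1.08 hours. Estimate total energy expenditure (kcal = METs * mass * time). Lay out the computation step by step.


Energy = METs * mass(kg) * time(h)
= 12.3 * 83.4 * 1.08
= 1107.89 kcal

1107.89 kcal


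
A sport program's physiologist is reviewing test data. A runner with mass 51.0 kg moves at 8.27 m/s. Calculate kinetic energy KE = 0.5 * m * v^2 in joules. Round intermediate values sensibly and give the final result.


v^2 = 8.27^2 = 68.3929
KE = 0.5 * 51.0 * 68.3929
= 1744.02 J

1744.02 J


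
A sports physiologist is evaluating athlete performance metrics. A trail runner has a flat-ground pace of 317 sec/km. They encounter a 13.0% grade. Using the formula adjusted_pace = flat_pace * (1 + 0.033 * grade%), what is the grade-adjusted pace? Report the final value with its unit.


Grade factor = 1 + 0.033 * 13.0 = 1.429
Adjusted = 317 * 1.429 = 452.99 sec/km

452.99 s/km


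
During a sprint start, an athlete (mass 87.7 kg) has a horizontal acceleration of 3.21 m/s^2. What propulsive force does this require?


Propulsive force = mass * acceleration
= 87.7 kg * 3.21 m/s^2
= 281.52 N

281.52 N


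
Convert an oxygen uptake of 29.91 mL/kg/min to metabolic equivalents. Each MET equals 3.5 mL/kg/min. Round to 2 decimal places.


One MET = 3.5 mL/kg/min
Number of METs = 29.91 / 3.5
= 8.55 METs

8.55 METs


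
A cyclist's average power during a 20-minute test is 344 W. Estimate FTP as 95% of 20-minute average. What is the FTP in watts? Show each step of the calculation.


FTP = 20-min power * 0.95
= 344 * 0.95
= 326.8 W

326.8 W


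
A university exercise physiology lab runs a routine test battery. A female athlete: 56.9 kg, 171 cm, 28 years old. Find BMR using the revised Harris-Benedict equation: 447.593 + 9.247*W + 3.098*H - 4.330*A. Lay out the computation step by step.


Intercept = 447.593
Weight contribution = 9.247 * 56.9 = 526.1543
Height contribution = 3.098 * 171 = 529.758
Age contribution = 4.33 * 28 = 121.24
BMR = 447.593 + 526.1543 + 529.758 - 121.24
= 1382.27 kcal/day

1382.27 kcal/day


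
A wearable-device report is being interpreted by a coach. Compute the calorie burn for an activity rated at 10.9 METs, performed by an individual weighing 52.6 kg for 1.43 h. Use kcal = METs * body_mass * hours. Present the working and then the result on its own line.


Product of METs and mass = 10.9 * 52.6 = 573.34
Total kcal = 573.34 * 1.43 = 819.88 kcal

819.88 kcal


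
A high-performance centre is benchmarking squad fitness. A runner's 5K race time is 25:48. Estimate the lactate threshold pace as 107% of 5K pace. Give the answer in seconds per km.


Total race time = 25*60 + 48 = 1548 seconds
5K pace = 1548 / 5 = 309.6 sec/km
LT pace = 309.6 * 1.07 = 331.27 sec/km

331.27 s/km


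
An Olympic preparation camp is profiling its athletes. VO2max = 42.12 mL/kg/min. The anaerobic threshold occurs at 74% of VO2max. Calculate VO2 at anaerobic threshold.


AT fraction = 74 / 100 = 0.74
AT VO2 = 42.12 * 0.74
= 31.17 mL/kg/min

31.17 mL/kg/min


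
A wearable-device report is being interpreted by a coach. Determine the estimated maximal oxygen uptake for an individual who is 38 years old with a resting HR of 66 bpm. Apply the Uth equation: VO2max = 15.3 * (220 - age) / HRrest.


HRmax = 220 - 38 = 182
VO2max = 15.3 * (182 / 66)
= 15.3 * 2.7576
= 42.19 mL/kg/min

42.19 mL/kg/min


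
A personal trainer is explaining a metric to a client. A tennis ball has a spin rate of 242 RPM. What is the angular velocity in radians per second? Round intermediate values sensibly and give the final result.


Convert RPM to rad/s: multiply by 2*pi and divide by 60
omega = 242 * 2 * pi / 60
= 25.342 rad/s

25.342 rad/s


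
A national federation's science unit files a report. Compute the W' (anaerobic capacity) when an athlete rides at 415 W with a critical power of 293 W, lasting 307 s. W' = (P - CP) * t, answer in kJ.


Above-CP power = 122 W
Duration = 307 s
W' = 122 * 307 = 37454 J
Convert: 37454 / 1000 = 37.454 kJ

37.454 kJ


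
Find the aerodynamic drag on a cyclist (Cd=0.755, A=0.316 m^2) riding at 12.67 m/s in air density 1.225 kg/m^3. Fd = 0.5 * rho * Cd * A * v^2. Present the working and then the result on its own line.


Fd = 0.5 * 1.225 * 0.755 * 0.316 * 12.67^2
= 0.5 * 1.225 * 0.755 * 0.316 * 160.5289
= 23.458 N

23.458 N


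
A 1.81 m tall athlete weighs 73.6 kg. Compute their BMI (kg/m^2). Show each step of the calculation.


height^2 = 3.2761 m^2
BMI = 73.6 / 3.2761 = 22.47 kg/m^2

22.47 kg/m^2


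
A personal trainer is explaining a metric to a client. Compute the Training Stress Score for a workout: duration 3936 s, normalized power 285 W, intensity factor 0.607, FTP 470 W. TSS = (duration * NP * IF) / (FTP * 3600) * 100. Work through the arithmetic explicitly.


Product = 3936 * 285 * 0.607 = 680908.32
Base = 470 * 3600 = 1692000
TSS = 680908.32 / 1692000 * 100 = 40.24

40.24 TSS


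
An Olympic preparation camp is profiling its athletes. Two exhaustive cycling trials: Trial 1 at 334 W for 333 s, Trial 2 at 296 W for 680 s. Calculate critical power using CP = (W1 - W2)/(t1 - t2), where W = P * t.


W1 = 334 * 333 = 111222 J
W2 = 296 * 680 = 201280 J
CP = (111222 - 201280) / (333 - 680)
= -90058 / -347
= 259.53 W

259.53 W


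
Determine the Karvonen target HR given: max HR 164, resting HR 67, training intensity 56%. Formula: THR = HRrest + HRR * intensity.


HRR = HRmax - HRrest = 164 - 67 = 97
THR = 67 + 97 * 0.56
= 121.32 bpm

121.32 bpm


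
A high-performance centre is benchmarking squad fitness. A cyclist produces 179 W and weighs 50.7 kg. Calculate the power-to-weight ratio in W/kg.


P/W = power / mass
= 179 / 50.7
= 3.531 W/kg

3.531 W/kg


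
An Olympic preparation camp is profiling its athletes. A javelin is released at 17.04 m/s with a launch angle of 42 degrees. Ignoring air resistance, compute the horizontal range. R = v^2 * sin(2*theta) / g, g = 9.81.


Launch speed squared = 290.3616
sin(2 * 42 deg) = 0.994522
Range = 290.3616 * 0.994522 / 9.81
= 29.436 m

29.436 m


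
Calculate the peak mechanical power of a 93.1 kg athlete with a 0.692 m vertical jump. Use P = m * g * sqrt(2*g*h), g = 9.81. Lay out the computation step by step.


First, sqrt(2gh) = sqrt(2 * 9.81 * 0.692)
= sqrt(13.57704) = 3.684704 m/s
Power = 93.1 * 9.81 * 3.684704 = 3365.28 W

3365.28 W


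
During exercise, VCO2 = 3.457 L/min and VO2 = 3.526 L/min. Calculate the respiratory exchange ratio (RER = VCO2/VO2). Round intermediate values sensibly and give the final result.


RER = VCO2 / VO2
= 3.457 / 3.526
= 0.9804

0.9804


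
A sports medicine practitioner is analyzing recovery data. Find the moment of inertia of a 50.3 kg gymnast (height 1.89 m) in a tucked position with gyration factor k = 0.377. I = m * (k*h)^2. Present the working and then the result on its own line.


Radius of gyration = 0.377 * 1.89 = 0.71253 m
I = 50.3 * 0.71253^2
= 50.3 * 0.507699
= 25.537 kg*m^2

25.537 kg*m^2


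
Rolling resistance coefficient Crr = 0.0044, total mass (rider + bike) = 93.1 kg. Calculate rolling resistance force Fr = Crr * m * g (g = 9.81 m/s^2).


Fr = Crr * m * g
= 0.0044 * 93.1 * 9.81
= 4.019 N

4.019 N


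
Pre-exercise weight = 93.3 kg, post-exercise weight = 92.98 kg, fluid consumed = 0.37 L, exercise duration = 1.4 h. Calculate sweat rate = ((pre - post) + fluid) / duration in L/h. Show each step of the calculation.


Weight loss = 93.3 - 92.98 = 0.32 kg (approx L)
Total sweat = 0.32 + 0.37 = 0.69 L
Sweat rate = 0.69 / 1.4 = 0.493 L/h

0.493 L/h


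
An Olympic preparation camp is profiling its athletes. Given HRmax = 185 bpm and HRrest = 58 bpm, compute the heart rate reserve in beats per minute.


Heart rate reserve = maximum HR minus resting HR
HRR = 185 - 58 = 127 bpm

127 bpm


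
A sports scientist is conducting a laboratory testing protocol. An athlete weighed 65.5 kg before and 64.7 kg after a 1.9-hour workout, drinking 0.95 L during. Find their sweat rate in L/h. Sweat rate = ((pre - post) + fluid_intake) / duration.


Body mass change = 0.8 kg
Total sweat loss = 0.8 + 0.95 = 1.75 L
Rate = 1.75 / 1.9 = 0.921 L/h

0.921 L/h


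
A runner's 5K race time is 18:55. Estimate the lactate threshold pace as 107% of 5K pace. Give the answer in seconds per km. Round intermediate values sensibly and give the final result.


Total race time = 18*60 + 55 = 1135 seconds
5K pace = 1135 / 5 = 227.0 sec/km
LT pace = 227.0 * 1.07 = 242.89 sec/km

242.89 s/km


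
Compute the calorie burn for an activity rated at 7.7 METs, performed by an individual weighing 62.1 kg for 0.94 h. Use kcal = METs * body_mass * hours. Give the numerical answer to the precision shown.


Product of METs and mass = 7.7 * 62.1 = 478.17
Total kcal = 478.17 * 0.94 = 449.48 kcal

449.48 kcal


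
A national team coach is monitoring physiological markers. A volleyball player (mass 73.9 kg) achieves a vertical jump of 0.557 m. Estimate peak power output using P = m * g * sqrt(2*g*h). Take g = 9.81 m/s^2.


2 * g * h = 2 * 9.81 * 0.557 = 10.92834
sqrt(10.92834) = 3.305804 m/s
P = 73.9 * 9.81 * 3.305804 = 2396.57 W

2396.57 W


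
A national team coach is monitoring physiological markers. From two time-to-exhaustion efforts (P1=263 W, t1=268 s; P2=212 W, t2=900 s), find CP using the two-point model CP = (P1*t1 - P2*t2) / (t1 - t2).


Work in trial 1 = 70484 J
Work in trial 2 = 190800 J
Delta work = -120316 J
Delta time = -632 s
CP = -120316 / -632 = 190.37 W

190.37 W


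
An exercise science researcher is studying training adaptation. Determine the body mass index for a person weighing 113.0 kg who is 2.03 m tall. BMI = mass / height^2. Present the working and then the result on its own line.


BMI = mass / height^2
= 113.0 / 2.03^2
= 113.0 / 4.1209
= 27.42 kg/m^2

27.42 kg/m^2


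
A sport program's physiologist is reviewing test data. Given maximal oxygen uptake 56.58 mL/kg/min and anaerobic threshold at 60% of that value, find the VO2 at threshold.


Percentage as decimal = 0.6
VO2 at AT = 56.58 * 0.6 = 33.95 mL/kg/min

33.95 mL/kg/min


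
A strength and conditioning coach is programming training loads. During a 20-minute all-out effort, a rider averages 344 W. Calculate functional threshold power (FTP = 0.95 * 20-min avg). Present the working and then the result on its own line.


FTP = 0.95 * 344
= 326.8 W

326.8 W


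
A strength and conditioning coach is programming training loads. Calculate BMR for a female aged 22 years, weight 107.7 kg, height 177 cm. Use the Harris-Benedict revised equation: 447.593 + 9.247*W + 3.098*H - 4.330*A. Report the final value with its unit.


Substituting values:
W term = 9.247 * 107.7 = 995.9019
H term = 3.098 * 177 = 548.346
A term = 4.330 * 22 = 95.26
BMR = 1896.58 kcal/day

1896.58 kcal/day


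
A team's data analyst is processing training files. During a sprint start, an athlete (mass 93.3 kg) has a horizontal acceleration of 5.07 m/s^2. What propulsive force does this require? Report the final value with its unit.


Propulsive force = mass * acceleration
= 93.3 kg * 5.07 m/s^2
= 473.03 N

473.03 N


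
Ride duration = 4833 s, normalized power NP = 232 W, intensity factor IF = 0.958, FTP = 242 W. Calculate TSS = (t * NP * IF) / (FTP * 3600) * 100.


Numerator = 4833 * 232 * 0.958 = 1074163.248
Denominator = 242 * 3600 = 871200
TSS = 1074163.248 / 871200 * 100
= 123.3

123.3 TSS
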